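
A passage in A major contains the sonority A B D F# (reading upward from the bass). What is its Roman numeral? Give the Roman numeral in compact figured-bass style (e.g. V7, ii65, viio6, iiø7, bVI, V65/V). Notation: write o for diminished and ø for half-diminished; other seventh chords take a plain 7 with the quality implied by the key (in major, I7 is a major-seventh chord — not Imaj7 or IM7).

ii42

Stacked in thirds the chord is B-D-F#-A: a minor seventh chord on B.
B is scale degree 2 in A major, and a minor seventh chord on that degree is written ii7.
With A in the bass the chord is in third inversion, so the figured bass is 42.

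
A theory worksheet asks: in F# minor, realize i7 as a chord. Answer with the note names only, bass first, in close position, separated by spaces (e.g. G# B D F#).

F# A C# E

The numeral's case and figure indicate a minor seventh chord. In F# minor its root, the first degree, is F#.
Stacking thirds from F# gives F#-A-C#-E.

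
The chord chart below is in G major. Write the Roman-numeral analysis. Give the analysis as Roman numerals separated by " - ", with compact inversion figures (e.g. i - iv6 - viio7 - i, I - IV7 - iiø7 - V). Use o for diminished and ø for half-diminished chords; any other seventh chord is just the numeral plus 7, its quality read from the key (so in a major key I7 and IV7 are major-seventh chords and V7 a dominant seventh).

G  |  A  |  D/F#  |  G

G: root G is the tonic; major triad there is I.
A is the secondary dominant of V (major triad on A): V/V.
D/F#: major triad on D = scale degree 5 → V6.
G has root G, degree 1 in G major, so I.

I - V/V - V6 - I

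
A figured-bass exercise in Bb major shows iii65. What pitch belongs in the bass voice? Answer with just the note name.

iii in Bb major has root D; the chord is D-F-A-C.
The figure 65 means first inversion — the third is in the bass.

F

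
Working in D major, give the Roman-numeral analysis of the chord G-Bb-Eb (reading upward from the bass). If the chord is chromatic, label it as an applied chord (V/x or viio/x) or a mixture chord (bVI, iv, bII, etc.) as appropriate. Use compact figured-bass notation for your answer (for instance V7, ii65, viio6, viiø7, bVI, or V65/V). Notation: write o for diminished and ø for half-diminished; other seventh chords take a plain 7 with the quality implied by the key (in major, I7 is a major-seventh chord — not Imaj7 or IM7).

bII6

The pitches Eb-G-Bb form a major triad rooted on Eb.
Eb is the lowered second degree of D major (diatonic 2 would be E). This is the Neapolitan sixth — a major triad on the lowered second degree, here in its customary first inversion.
With G in the bass the chord is in first inversion, so the figured bass is 6.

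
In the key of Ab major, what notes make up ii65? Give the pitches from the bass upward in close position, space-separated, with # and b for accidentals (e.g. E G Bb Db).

Db F Ab Bb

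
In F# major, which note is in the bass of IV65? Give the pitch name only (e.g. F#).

IV in F# major has root B; the chord is B-D#-F#-A#.
The figure 65 means first inversion — the third is in the bass.

D#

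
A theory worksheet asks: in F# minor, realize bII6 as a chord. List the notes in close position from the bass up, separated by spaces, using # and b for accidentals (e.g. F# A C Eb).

B D G

Scale degree 2 in F# minor is G#; lowering it a half step gives G. bII6 is the Neapolitan sixth — a major triad on the lowered second degree, here in its customary first inversion.
So the chord is G-B-D, a major triad.
The figured bass 6 indicates first inversion, placing the third (B) in the bass: B-D-G.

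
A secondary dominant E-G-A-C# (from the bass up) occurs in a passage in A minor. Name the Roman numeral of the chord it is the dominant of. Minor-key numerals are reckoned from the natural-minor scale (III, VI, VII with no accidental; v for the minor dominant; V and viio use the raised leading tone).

The chord is a dominant seventh chord on A.
A dominant resolves down a perfect fifth: A → D. In A minor, D is scale degree 4, i.e. iv.

iv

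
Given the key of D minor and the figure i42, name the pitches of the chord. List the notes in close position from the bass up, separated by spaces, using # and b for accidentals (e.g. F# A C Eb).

In D minor, the first degree is D, and the diatonic chord built there is a minor seventh chord.
That chord is spelled D-F-A-C.
With the 42 figure the chord is in third inversion; from the bass C upward in close position it reads C-D-F-A.

C D F A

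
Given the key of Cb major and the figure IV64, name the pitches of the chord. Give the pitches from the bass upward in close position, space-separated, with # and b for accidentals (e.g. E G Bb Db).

In Cb major, the subdominant is Fb, and the diatonic chord built there is a major triad.
That chord is spelled Fb-Ab-Cb.
The figured bass 64 indicates second inversion, placing the fifth (Cb) in the bass: Cb-Fb-Ab.

Cb Fb Ab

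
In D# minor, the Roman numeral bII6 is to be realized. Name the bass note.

G#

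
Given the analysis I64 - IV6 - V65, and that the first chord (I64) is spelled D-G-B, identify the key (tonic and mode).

G major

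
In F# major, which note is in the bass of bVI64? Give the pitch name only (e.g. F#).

bVI in F# major has root D; the chord is D-F#-A.
The figure 64 means second inversion — the fifth is in the bass.

A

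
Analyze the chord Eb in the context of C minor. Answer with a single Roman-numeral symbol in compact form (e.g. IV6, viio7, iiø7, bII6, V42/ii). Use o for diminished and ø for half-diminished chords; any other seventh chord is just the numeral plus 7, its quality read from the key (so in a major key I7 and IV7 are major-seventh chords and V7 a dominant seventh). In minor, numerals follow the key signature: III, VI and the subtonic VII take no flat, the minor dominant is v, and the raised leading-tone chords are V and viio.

III

The pitches Eb-G-Bb form a major triad rooted on Eb.
Eb is scale degree 3 in C minor, and a major triad on that degree is written III.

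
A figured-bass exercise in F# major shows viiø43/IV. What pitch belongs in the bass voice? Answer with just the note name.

The applied chord viiø43/IV is rooted on A#: A#-C#-E-G#.
The figure 43 means second inversion — the fifth is in the bass.

E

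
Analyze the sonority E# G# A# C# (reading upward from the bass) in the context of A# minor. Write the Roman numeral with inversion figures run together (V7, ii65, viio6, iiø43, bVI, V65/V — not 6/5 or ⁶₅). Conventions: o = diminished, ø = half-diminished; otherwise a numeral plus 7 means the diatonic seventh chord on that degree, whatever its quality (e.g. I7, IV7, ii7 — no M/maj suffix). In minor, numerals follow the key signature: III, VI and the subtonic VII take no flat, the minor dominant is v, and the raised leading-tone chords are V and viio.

The pitches A#-C#-E#-G# form a minor seventh chord rooted on A#.
A# is scale degree 1 in A# minor, and a minor seventh chord on that degree is written i7.
With E# in the bass the chord is in second inversion, so the figured bass is 43.

i43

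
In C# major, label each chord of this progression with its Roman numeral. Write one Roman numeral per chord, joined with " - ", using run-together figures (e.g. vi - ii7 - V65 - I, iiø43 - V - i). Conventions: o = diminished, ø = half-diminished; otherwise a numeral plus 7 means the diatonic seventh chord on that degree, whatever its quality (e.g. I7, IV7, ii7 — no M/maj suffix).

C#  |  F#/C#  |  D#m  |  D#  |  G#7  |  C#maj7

C#: major triad on C# = scale degree 1 → I.
F#/C#: major triad on F# = scale degree 4 → IV64.
D#m: root D# is the supertonic; minor triad there is ii.
D#: a major triad on D#, the applied dominant of V → V/V.
G#7: root G# is the dominant; dominant seventh chord there is V7.
C#maj7: root C# is the tonic; major seventh chord there is I7.

I - IV64 - ii - V/V - V7 - I7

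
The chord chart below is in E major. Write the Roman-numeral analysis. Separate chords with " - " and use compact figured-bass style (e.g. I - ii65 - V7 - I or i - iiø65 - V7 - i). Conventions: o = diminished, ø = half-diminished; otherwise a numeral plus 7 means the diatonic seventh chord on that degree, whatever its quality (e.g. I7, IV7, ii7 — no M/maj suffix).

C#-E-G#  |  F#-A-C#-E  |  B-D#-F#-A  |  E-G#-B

vi - ii7 - V7 - I

C#-E-G#: minor triad on C# = scale degree 6 → vi.
F#-A-C#-E has root F#, degree 2 in E major, so ii7.
B-D#-F#-A: root B is the dominant; dominant seventh chord there is V7.
E-G#-B: root E is the tonic; major triad there is I.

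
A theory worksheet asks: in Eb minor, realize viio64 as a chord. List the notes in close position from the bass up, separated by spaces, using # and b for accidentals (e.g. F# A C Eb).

Ab D F

In Eb minor, the leading-tone chord is built on the raised seventh degree, D.
That chord is spelled D-F-Ab.
With the 64 figure the chord is in second inversion; from the bass Ab upward in close position it reads Ab-D-F.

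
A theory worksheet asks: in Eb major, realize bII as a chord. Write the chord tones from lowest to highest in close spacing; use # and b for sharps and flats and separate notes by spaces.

Fb Ab Cb

Scale degree 2 in Eb major is F; lowering it a half step gives Fb. bII is the Neapolitan chord — a major triad on the lowered second degree.
So the chord is Fb-Ab-Cb.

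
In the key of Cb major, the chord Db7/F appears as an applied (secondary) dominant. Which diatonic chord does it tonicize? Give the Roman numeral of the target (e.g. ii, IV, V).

V

The chord is a dominant seventh chord on Db.
A dominant resolves down a perfect fifth: Db → Gb. In Cb major, Gb is scale degree 5, i.e. V.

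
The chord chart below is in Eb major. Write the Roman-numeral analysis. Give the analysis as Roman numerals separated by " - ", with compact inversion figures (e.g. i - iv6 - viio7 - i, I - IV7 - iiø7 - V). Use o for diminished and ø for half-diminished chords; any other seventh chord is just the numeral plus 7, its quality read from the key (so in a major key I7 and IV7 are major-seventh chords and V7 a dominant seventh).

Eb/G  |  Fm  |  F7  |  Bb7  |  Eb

I6 - ii - V7/V - V7 - I

Eb/G has root Eb, degree 1 in Eb major, so I6.
Fm: root F is the supertonic; minor triad there is ii.
F7: chromatic; F is V of V, so V7/V.
Bb7: root Bb is the dominant; dominant seventh chord there is V7.
Eb: root Eb is the tonic; major triad there is I.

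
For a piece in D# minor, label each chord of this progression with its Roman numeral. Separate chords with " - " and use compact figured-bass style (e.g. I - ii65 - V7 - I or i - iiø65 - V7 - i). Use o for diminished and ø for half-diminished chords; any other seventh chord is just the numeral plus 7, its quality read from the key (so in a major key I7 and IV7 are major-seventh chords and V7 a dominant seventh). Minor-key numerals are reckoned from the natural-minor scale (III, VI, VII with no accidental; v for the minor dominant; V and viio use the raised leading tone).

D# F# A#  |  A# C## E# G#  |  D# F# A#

i - V7 - i

D#-F#-A#: minor triad on D# = scale degree 1 → i.
A#-C##-E#-G#: dominant seventh chord on A# = scale degree 5 → V7.
D#-F#-A#: minor triad on D# = scale degree 1 → i.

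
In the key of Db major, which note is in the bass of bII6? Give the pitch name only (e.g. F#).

Gb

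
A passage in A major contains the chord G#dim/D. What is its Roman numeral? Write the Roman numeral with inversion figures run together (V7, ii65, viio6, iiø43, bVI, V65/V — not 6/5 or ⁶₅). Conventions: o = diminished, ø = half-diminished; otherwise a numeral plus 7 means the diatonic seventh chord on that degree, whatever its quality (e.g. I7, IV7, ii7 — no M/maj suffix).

viio64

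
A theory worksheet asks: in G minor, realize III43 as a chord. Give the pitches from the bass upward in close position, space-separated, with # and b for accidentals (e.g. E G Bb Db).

F A Bb D

The numeral's case and figure indicate a major seventh chord. In G minor its root, scale degree 3, is Bb.
Stacking thirds from Bb gives Bb-D-F-A.
The figured bass 43 indicates second inversion, placing the fifth (F) in the bass: F-A-Bb-D.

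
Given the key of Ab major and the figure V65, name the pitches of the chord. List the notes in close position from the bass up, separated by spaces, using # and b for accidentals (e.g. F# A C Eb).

G Bb Db Eb

The numeral's case and figure indicate a dominant seventh chord. In Ab major its root, the dominant, is Eb.
Stacking thirds from Eb gives Eb-G-Bb-Db.
The figured bass 65 indicates first inversion, placing the third (G) in the bass: G-Bb-Db-Eb.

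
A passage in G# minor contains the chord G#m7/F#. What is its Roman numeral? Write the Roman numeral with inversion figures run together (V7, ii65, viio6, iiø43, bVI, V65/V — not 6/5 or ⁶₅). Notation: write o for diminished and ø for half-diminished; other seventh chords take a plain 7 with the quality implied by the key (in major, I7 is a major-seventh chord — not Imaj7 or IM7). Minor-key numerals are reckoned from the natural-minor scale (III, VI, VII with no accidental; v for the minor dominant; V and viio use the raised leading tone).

Stacked in thirds the chord is G#-B-D#-F#: a minor seventh chord on G#.
In G# minor, G# is the tonic; the diatonic minor seventh chord there is i7.
With F# in the bass the chord is in third inversion, so the figured bass is 42.

i42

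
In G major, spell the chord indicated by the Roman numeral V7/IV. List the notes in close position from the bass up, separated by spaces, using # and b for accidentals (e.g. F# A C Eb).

G B D F

V7/IV is a secondary dominant — the dominant seventh of IV. IV in G major is C, so the applied chord's root is G, a perfect fifth above.
Building a dominant seventh chord on G gives G-B-D-F.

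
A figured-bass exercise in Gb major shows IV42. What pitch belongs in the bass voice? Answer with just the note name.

Bb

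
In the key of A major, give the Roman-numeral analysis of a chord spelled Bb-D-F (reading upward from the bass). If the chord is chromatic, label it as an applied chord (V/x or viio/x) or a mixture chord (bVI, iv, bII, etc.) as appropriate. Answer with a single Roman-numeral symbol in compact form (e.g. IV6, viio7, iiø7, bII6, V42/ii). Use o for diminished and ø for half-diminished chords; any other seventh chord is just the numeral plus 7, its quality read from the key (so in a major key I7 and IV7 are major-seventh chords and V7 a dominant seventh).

Stacked in thirds the chord is Bb-D-F: a major triad on Bb.
Bb is the lowered second degree of A major (diatonic 2 would be B). This is the Neapolitan chord — a major triad on the lowered second degree.

bII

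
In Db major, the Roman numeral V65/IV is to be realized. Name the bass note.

The applied chord V65/IV is rooted on Db: Db-F-Ab-Cb.
The figure 65 means first inversion — the third is in the bass.

F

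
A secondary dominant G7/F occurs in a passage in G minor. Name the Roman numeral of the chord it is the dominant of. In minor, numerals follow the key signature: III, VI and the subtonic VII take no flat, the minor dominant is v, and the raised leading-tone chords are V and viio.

iv

The chord is a dominant seventh chord on G.
A dominant resolves down a perfect fifth: G → C. In G minor, C is scale degree 4, i.e. iv.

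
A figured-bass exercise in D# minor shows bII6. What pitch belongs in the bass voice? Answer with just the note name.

G#

bII in D# minor has root E; the chord is E-G#-B.
The figure 6 means first inversion — the third is in the bass.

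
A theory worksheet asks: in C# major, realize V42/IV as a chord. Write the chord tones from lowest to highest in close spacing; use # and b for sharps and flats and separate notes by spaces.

The slash means an applied dominant: we want the dominant of IV. In C# major, IV is F# major, and its dominant is built on C#.
Building a dominant seventh chord on C# gives C#-E#-G#-B.
With the 42 figure the chord is in third inversion; from the bass B upward in close position it reads B-C#-E#-G#.

B C# E# G#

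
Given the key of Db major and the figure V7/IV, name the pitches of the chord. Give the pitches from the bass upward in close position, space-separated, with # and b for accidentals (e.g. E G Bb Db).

Db F Ab Cb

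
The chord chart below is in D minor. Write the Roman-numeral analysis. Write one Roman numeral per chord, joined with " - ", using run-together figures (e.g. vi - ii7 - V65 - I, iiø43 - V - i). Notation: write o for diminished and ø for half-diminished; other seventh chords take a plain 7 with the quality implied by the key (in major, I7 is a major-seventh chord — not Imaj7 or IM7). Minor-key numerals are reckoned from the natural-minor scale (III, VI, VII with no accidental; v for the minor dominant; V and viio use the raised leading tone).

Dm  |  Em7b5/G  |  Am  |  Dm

i - iiø65 - v - i

Dm: root D is the tonic; minor triad there is i.
Em7b5/G: root E is the supertonic; half-diminished seventh chord there is iiø65.
Am has root A, degree 5 in D minor, so v.
Dm: minor triad on D = scale degree 1 → i.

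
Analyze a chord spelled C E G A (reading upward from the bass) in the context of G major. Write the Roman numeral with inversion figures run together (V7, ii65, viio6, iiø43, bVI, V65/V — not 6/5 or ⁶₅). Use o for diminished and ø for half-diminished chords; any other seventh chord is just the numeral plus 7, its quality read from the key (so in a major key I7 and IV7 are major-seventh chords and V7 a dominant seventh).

The pitches A-C-E-G form a minor seventh chord rooted on A.
A is scale degree 2 in G major, and a minor seventh chord on that degree is written ii7.
With C in the bass the chord is in first inversion, so the figured bass is 65.

ii65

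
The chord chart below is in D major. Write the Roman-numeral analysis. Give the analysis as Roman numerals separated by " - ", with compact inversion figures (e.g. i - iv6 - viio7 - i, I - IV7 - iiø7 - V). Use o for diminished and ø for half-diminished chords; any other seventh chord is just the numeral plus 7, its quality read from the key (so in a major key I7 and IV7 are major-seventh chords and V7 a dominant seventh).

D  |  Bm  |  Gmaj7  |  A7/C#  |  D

I - vi - IV7 - V65 - I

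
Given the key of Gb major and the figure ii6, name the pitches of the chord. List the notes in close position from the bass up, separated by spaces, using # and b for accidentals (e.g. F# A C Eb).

In Gb major, scale degree 2 is Ab, and the diatonic chord built there is a minor triad.
That chord is spelled Ab-Cb-Eb.
The figured bass 6 indicates first inversion, placing the third (Cb) in the bass: Cb-Eb-Ab.

Cb Eb Ab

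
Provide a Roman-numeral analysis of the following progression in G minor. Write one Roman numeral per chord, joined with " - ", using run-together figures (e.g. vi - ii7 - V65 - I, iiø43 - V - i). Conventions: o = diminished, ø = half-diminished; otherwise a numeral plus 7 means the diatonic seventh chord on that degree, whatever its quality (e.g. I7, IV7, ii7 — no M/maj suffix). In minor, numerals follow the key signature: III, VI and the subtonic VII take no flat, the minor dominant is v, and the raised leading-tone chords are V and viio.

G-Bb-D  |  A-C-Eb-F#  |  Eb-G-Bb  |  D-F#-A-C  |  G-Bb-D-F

i - viio65 - VI - V7 - i7

G-Bb-D: minor triad on G = scale degree 1 → i.
A-C-Eb-F# has root F#, degree 7 in G minor, so viio65.
Eb-G-Bb has root Eb, degree 6 in G minor, so VI.
D-F#-A-C: dominant seventh chord on D = scale degree 5 → V7.
G-Bb-D-F has root G, degree 1 in G minor, so i7.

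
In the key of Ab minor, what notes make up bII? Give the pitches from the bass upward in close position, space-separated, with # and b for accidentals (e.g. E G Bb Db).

Bbb Db Fb

bII is the Neapolitan chord — a major triad on the lowered second degree. In Ab minor that root is Bbb.
So the chord is Bbb-Db-Fb.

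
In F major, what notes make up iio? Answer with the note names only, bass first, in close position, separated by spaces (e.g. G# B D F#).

G Bb Db

iio is the diminished supertonic triad, borrowed from the parallel minor. In F major that root is G.
So the chord is G-Bb-Db, a diminished triad.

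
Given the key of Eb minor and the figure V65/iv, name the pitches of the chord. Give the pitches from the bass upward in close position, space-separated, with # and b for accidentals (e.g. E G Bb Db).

V65/iv is a secondary dominant — the dominant seventh of iv. iv in Eb minor is Ab, so the applied chord's root is Eb, a perfect fifth above.
Building a dominant seventh chord on Eb gives Eb-G-Bb-Db.
The figured bass 65 indicates first inversion, placing the third (G) in the bass: G-Bb-Db-Eb.

G Bb Db Eb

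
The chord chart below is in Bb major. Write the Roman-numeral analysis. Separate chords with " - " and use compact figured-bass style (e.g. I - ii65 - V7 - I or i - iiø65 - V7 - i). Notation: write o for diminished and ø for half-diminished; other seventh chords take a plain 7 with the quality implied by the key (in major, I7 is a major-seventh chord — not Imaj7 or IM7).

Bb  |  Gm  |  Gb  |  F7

Bb: root Bb is the tonic; major triad there is I.
Gm: root G is the submediant; minor triad there is vi.
Gb: Gb with this quality isn't in the key; it's bVI, borrowed from the parallel minor.
F7: dominant seventh chord on F = scale degree 5 → V7.

I - vi - bVI - V7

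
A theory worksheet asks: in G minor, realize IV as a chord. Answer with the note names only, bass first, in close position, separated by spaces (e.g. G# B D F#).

C E G

Scale degree 4 in G minor is C; here the chord built on it is altered to a major triad. IV is the major subdominant, borrowed from the parallel major.
So the chord is C-E-G.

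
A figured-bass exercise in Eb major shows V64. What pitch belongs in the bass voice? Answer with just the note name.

V in Eb major has root Bb; the chord is Bb-D-F.
The figure 64 means second inversion — the fifth is in the bass.

F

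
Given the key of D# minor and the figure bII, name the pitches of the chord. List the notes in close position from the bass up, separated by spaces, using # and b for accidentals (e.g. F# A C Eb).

E G# B

bII is the Neapolitan chord — a major triad on the lowered second degree. In D# minor that root is E.
So the chord is E-G#-B.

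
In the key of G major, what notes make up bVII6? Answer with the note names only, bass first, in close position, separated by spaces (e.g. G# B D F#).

Scale degree 7 in G major is F#; lowering it a half step gives F. bVII6 is a major triad on the lowered seventh degree (the subtonic), borrowed from the parallel minor.
So the chord is F-A-C.
With the 6 figure the chord is in first inversion; from the bass A upward in close position it reads A-C-F.

A C F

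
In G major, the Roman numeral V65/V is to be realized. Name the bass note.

The applied chord V65/V is rooted on A: A-C#-E-G.
The figure 65 means first inversion — the third is in the bass.

C#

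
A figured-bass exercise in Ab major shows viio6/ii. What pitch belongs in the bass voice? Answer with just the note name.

The applied chord viio6/ii is rooted on A: A-C-Eb.
The figure 6 means first inversion — the third is in the bass.

C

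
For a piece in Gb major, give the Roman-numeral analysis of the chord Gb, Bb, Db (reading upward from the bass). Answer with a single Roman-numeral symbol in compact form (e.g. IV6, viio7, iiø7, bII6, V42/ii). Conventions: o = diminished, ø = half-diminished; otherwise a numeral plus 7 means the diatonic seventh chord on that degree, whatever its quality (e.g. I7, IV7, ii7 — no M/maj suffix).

The pitches Gb-Bb-Db form a major triad rooted on Gb.
In Gb major, Gb is the tonic; the diatonic major triad there is I.

I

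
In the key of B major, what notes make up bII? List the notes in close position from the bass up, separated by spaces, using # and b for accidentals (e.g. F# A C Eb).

Scale degree 2 in B major is C#; lowering it a half step gives C. bII is the Neapolitan chord — a major triad on the lowered second degree.
So the chord is C-E-G, a major triad.

C E G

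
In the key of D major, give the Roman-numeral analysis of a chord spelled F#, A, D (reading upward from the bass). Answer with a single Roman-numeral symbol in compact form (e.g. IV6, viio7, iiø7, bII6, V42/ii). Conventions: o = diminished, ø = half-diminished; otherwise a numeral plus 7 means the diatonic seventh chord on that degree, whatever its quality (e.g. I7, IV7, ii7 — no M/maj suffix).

The pitches D-F#-A form a major triad rooted on D.
D is scale degree 1 in D major, and a major triad on that degree is written I.
With F# in the bass the chord is in first inversion, so the figured bass is 6.

I6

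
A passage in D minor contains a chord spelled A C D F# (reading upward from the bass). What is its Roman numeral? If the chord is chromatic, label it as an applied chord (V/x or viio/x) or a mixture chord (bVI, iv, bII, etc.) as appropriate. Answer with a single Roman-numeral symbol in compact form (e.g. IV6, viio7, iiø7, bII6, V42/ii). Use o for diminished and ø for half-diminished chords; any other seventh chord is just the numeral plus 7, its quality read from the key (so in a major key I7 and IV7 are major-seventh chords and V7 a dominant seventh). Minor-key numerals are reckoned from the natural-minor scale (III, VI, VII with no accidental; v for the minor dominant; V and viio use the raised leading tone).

Stacked in thirds the chord is D-F#-A-C: a dominant seventh chord on D.
D is not a diatonic chord root with this quality in D minor, but it lies a perfect fifth above G (iv), so the chord functions as an applied dominant of iv.
With A in the bass the chord is in second inversion, so the figured bass is 43.

V43/iv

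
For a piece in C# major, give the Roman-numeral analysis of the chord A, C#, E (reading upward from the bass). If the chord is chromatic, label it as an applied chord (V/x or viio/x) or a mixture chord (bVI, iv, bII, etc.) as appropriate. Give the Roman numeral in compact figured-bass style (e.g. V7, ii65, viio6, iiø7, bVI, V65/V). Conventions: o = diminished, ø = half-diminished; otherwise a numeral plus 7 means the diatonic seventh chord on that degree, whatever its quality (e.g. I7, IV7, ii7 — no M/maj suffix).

The pitches A-C#-E form a major triad rooted on A.
A is the lowered sixth degree of C# major (diatonic 6 would be A#). This is a major triad on the lowered sixth degree, borrowed from the parallel minor.

bVI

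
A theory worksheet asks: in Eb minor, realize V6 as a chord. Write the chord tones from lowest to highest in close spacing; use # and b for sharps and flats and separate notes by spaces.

D F Bb

In Eb minor, the fifth degree is Bb. The dominant is major (leading tone raised), so V is a major triad.
That chord is spelled Bb-D-F.
With the 6 figure the chord is in first inversion; from the bass D upward in close position it reads D-F-Bb.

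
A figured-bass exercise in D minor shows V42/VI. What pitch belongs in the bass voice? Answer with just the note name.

Eb

The applied chord V42/VI is rooted on F: F-A-C-Eb.
The figure 42 means third inversion — the seventh is in the bass.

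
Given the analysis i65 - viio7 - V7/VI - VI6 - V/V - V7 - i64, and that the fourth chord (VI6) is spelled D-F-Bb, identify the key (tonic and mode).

The chord Bb/D is a major triad rooted on Bb; its label is VI6.
VI6 on Bb implies Bb is the submediant; that puts the tonic at D, and the uppercase numeral fits minor mode.

D minor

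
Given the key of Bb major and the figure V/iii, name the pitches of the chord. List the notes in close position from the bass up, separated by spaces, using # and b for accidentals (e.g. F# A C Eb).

A C# E

The slash means an applied dominant: we want the dominant of iii. In Bb major, iii is D minor, and its dominant is built on A.
Building a major triad on A gives A-C#-E.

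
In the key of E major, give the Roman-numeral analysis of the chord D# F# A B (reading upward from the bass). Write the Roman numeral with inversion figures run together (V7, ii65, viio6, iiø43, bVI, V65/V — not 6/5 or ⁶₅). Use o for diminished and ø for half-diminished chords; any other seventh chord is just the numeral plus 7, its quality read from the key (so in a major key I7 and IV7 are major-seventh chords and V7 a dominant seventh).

V65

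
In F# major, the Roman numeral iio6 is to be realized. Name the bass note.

B

iio in F# major has root G#; the chord is G#-B-D.
The figure 6 means first inversion — the third is in the bass.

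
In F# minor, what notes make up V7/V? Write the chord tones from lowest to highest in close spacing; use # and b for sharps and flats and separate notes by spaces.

G# B# D# F#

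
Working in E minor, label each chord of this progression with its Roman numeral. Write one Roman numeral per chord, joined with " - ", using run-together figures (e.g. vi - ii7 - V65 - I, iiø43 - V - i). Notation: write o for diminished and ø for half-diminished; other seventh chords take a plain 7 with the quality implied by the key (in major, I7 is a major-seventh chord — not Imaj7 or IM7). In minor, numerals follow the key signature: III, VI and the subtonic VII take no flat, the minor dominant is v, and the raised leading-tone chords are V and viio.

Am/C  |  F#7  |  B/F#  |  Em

Am/C: minor triad on A = scale degree 4 → iv6.
F#7 is the secondary dominant of V (dominant seventh chord on F#): V7/V.
B/F#: root B is the dominant; major triad there is V64.
Em has root E, degree 1 in E minor, so i.

iv6 - V7/V - V64 - i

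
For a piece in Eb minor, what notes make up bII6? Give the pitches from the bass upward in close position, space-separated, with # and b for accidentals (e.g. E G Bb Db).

Scale degree 2 in Eb minor is F; lowering it a half step gives Fb. bII6 is the Neapolitan sixth — a major triad on the lowered second degree, here in its customary first inversion.
So the chord is Fb-Ab-Cb, a major triad.
The figured bass 6 indicates first inversion, placing the third (Ab) in the bass: Ab-Cb-Fb.

Ab Cb Fb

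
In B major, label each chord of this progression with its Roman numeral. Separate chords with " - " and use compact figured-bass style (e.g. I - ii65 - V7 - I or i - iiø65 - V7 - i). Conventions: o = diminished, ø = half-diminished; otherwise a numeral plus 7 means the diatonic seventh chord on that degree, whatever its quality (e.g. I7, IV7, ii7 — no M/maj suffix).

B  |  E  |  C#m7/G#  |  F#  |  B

B: root B is the tonic; major triad there is I.
E: major triad on E = scale degree 4 → IV.
C#m7/G# has root C#, degree 2 in B major, so ii43.
F# has root F#, degree 5 in B major, so V.
B: major triad on B = scale degree 1 → I.

I - IV - ii43 - V - I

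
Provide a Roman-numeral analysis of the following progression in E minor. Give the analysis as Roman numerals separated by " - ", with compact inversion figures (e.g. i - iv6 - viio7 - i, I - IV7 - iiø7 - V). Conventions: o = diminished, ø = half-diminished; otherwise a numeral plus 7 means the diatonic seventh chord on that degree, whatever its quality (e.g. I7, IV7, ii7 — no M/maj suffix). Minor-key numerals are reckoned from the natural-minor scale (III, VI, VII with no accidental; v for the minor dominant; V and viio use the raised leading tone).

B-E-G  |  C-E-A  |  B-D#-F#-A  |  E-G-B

B-E-G: minor triad on E = scale degree 1 → i64.
C-E-A: root A is the subdominant; minor triad there is iv6.
B-D#-F#-A: root B is the dominant; dominant seventh chord there is V7.
E-G-B: root E is the tonic; minor triad there is i.

i64 - iv6 - V7 - i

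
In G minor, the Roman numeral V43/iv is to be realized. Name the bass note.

D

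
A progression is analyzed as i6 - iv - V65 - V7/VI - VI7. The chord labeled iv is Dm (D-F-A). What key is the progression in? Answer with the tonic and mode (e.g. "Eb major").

A minor

The anchor chord is a minor triad on D, labeled iv.
iv on D implies D is the subdominant; that puts the tonic at A, and the lowercase numeral fits minor mode.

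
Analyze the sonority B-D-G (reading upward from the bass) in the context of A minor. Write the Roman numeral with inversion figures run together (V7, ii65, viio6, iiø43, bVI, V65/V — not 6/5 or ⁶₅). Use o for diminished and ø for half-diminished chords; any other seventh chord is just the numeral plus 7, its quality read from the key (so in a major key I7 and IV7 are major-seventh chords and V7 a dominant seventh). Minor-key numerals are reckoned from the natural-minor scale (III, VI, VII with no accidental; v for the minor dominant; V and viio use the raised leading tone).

VII6

The pitches G-B-D form a major triad rooted on G.
G is scale degree 7 in A minor, and a major triad on that degree is written VII.
With B in the bass the chord is in first inversion, so the figured bass is 6.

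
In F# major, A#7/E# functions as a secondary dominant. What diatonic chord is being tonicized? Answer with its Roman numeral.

vi

The chord is a dominant seventh chord on A#.
A dominant resolves down a perfect fifth: A# → D#. In F# major, D# is scale degree 6, i.e. vi.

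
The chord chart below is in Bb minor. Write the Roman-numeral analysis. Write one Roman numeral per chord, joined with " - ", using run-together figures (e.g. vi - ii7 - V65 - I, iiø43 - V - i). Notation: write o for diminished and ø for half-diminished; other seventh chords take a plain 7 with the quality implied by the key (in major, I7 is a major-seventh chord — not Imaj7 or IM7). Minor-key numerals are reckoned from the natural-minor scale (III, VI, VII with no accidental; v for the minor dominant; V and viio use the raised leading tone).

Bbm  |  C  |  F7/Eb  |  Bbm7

Bbm: root Bb is the tonic; minor triad there is i.
C: chromatic; C is V of V, so V/V.
F7/Eb has root F, degree 5 in Bb minor, so V42.
Bbm7 has root Bb, degree 1 in Bb minor, so i7.

i - V/V - V42 - i7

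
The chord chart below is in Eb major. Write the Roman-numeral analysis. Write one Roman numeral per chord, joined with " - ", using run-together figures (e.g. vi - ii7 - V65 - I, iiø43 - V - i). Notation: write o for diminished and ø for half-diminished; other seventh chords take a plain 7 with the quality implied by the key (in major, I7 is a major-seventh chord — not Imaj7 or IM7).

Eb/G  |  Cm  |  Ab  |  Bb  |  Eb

I6 - vi - IV - V - I

Eb/G has root Eb, degree 1 in Eb major, so I6.
Cm has root C, degree 6 in Eb major, so vi.
Ab: major triad on Ab = scale degree 4 → IV.
Bb: root Bb is the dominant; major triad there is V.
Eb: root Eb is the tonic; major triad there is I.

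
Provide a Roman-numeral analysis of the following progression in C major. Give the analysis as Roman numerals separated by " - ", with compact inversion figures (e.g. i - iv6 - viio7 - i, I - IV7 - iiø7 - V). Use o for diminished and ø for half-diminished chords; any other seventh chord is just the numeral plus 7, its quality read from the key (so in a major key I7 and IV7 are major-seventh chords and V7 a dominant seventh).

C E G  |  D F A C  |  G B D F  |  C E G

C-E-G: root C is the tonic; major triad there is I.
D-F-A-C: minor seventh chord on D = scale degree 2 → ii7.
G-B-D-F: root G is the dominant; dominant seventh chord there is V7.
C-E-G: root C is the tonic; major triad there is I.

I - ii7 - V7 - I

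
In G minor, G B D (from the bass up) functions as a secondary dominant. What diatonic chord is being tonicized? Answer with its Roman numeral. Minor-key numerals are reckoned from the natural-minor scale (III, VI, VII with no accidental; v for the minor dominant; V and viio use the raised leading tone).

iv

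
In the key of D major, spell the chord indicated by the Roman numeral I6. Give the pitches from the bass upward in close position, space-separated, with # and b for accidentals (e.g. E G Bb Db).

F# A D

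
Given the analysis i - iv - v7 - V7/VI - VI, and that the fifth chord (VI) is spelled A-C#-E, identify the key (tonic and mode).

The chord A is a major triad rooted on A; its label is VI.
VI on A implies A is the submediant; that puts the tonic at C#, and the uppercase numeral fits minor mode.

C# minor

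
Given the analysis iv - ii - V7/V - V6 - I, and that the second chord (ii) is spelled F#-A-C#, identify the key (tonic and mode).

E major

The chord F#m is a minor triad rooted on F#; its label is ii.
ii on F# implies F# is the supertonic; that puts the tonic at E, and the lowercase numeral fits major mode.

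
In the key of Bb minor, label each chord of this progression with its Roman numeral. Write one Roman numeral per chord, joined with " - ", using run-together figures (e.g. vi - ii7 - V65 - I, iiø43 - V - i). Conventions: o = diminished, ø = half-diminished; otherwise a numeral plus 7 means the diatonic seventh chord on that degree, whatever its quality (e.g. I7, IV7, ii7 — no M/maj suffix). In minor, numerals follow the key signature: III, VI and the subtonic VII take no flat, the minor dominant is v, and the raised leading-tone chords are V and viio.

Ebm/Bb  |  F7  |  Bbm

iv64 - V7 - i

Ebm/Bb: root Eb is the subdominant; minor triad there is iv64.
F7 has root F, degree 5 in Bb minor, so V7.
Bbm: minor triad on Bb = scale degree 1 → i.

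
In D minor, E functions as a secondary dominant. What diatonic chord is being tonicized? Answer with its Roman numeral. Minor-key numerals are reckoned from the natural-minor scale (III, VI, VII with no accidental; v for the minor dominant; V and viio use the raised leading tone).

V

The chord is a major triad on E.
A dominant resolves down a perfect fifth: E → A. In D minor, A is scale degree 5, i.e. V.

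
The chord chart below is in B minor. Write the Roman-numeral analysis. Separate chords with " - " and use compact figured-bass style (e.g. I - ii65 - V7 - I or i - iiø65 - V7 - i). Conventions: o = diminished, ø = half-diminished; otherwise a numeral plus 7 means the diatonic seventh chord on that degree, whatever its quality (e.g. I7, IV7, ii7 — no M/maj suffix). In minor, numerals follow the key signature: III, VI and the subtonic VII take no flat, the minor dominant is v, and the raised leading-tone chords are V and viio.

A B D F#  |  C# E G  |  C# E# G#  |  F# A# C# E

i42 - iio - V/V - V7

A-B-D-F# has root B, degree 1 in B minor, so i42.
C#-E-G: root C# is the supertonic; diminished triad there is iio.
C#-E#-G#: chromatic; C# is V of V, so V/V.
F#-A#-C#-E: dominant seventh chord on F# = scale degree 5 → V7.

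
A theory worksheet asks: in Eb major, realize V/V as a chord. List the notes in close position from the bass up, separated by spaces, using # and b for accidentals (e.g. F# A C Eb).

F A C

V/V is a secondary dominant — the dominant triad of V. V in Eb major is Bb, so the applied chord's root is F, a perfect fifth above.
Building a major triad on F gives F-A-C.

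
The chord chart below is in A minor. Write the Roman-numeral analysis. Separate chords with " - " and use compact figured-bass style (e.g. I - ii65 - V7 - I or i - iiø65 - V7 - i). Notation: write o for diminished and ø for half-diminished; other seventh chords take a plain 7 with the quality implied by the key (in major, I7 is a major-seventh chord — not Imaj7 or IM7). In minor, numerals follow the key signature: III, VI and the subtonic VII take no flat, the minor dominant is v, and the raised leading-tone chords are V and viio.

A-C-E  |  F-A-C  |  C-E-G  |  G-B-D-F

A-C-E has root A, degree 1 in A minor, so i.
F-A-C: root F is the submediant; major triad there is VI.
C-E-G: major triad on C = scale degree 3 → III.
G-B-D-F: dominant seventh chord on G = scale degree 7 → VII7.

i - VI - III - VII7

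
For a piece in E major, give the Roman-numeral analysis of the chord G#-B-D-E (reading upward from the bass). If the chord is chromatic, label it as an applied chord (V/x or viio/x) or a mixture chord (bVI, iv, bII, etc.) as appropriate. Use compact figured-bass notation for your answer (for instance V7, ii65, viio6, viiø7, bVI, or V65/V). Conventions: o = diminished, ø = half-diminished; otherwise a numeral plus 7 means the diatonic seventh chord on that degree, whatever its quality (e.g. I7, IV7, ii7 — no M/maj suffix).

V65/IV

The pitches E-G#-B-D form a dominant seventh chord rooted on E.
E is not a diatonic chord root with this quality in E major, but it lies a perfect fifth above A (IV), so the chord functions as an applied dominant of IV.
With G# in the bass the chord is in first inversion, so the figured bass is 65.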